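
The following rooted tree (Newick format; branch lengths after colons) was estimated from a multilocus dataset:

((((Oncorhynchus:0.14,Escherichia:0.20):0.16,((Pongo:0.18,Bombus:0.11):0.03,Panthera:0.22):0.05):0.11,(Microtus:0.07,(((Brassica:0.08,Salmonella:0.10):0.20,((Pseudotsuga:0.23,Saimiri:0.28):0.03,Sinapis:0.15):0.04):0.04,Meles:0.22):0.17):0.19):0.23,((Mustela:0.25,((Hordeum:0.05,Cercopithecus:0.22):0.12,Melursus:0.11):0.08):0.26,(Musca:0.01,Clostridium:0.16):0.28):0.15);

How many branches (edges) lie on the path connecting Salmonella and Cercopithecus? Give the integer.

The MRCA of Salmonella and Cercopithecus is the root of the tree.
From Salmonella up to that node: 6 branches. From Cercopithecus up to the same node: 5 branches. Total: 6 + 5 = 11.

11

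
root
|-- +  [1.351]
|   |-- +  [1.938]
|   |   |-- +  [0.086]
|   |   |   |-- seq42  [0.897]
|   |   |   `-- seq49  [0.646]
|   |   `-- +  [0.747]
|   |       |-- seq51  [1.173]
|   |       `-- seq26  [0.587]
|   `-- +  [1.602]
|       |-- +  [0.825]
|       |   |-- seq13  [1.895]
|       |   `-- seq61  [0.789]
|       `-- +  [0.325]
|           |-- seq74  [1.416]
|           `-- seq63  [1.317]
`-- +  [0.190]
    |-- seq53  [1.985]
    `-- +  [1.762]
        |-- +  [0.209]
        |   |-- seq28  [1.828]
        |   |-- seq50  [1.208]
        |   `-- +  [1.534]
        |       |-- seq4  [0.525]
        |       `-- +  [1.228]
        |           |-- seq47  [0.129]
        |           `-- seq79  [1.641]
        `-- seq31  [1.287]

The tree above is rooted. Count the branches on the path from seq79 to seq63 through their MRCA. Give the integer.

10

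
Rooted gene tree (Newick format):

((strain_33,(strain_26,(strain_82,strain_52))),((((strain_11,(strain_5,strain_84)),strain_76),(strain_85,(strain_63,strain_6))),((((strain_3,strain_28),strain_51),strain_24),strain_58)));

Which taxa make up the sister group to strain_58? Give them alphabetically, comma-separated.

strain_58 attaches to the tree at the node subtending ((((strain_3,strain_28),strain_51),strain_24),strain_58).
The other lineage descending from that same node — the sister group — is (((strain_3,strain_28),strain_51),strain_24); its 4 tips in alphabetical order are the answer.

strain_24, strain_28, strain_3, strain_51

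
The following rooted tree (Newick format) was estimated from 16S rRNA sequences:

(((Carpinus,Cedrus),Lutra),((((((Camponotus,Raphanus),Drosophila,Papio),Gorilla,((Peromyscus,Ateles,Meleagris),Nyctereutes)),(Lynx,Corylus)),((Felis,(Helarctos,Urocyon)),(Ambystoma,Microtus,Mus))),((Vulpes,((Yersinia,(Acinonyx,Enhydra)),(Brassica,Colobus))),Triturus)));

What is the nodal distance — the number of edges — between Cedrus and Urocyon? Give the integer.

9

The MRCA of Cedrus and Urocyon is the root of the tree.
From Cedrus up to that node: 3 branches. From Urocyon up to the same node: 6 branches. Total: 3 + 6 = 9.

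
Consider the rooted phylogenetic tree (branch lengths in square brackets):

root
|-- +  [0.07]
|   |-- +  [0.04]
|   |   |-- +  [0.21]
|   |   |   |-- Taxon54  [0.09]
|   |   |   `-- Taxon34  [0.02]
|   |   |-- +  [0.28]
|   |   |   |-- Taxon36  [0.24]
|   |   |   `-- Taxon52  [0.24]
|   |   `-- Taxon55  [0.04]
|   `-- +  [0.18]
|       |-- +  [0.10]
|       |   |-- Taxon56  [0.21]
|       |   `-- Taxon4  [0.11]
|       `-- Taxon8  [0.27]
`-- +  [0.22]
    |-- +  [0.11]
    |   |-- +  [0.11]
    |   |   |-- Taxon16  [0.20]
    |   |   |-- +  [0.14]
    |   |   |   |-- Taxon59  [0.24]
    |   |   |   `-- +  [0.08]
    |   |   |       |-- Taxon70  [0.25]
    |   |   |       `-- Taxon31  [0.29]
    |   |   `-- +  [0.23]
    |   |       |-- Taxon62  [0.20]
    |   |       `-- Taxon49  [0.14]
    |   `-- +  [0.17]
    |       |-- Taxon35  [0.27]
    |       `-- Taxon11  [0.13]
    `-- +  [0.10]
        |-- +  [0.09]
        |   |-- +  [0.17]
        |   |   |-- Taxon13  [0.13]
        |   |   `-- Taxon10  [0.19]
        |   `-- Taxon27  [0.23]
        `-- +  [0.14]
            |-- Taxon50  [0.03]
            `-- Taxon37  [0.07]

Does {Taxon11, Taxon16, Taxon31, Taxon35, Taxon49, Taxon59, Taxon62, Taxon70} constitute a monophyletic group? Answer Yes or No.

Yes

The most recent common ancestor of these taxa subtends ((Taxon16,(Taxon59,(Taxon70,Taxon31)),(Taxon62,Taxon49)),(Taxon35,Taxon11)).
That clade has exactly 8 tips — every listed taxon and nothing else — so the group is monophyletic.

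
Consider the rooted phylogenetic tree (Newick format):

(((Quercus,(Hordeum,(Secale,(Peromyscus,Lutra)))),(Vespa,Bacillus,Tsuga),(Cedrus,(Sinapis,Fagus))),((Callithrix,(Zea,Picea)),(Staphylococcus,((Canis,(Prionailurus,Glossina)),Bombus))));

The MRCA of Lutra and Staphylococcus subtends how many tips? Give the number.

The MRCA of Lutra and Staphylococcus is the root, so the clade is the entire tree.
That clade contains 19 terminal taxa: Bacillus, Bombus, Callithrix, Canis, Cedrus, Fagus, Glossina, Hordeum, Lutra, Peromyscus, Picea, Prionailurus, Quercus, Secale, Sinapis, Staphylococcus, Tsuga, Vespa, Zea.

19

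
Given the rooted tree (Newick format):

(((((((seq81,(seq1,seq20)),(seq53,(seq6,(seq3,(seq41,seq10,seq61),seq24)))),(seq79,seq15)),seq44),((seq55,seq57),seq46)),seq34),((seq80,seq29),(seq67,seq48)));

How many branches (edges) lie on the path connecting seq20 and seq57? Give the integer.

9

The MRCA of seq20 and seq57 is the node subtending (((((seq81,(seq1,seq20)),(seq53,(seq6,(seq3,(seq41,seq10,seq61),seq24)))),(seq79,seq15)),seq44),((seq55,seq57),seq46)).
From seq20 up to that node: 6 branches. From seq57 up to the same node: 3 branches. Total: 6 + 3 = 9.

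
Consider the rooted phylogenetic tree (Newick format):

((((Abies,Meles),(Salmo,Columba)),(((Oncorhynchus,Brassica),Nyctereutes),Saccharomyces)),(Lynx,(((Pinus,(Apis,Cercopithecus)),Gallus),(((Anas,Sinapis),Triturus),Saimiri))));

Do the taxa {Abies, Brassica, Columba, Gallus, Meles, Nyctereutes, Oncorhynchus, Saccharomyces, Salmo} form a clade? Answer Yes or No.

The MRCA of the listed taxa is the root, so the smallest clade containing them is the whole tree.
That clade also contains Anas, Apis, Cercopithecus, Lynx, Pinus, Saimiri, Sinapis, Triturus, which are not in the proposed group, so the group is not monophyletic.

No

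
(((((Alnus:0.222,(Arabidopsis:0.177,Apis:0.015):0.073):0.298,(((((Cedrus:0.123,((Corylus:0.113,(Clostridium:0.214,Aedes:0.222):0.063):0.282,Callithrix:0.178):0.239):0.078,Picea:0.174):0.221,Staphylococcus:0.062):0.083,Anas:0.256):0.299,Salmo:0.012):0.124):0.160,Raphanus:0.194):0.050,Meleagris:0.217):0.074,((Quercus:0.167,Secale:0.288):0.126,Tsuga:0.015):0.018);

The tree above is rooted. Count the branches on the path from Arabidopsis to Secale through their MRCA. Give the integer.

9

The MRCA of Arabidopsis and Secale is the root of the tree.
From Arabidopsis up to that node: 6 branches. From Secale up to the same node: 3 branches. Total: 6 + 3 = 9.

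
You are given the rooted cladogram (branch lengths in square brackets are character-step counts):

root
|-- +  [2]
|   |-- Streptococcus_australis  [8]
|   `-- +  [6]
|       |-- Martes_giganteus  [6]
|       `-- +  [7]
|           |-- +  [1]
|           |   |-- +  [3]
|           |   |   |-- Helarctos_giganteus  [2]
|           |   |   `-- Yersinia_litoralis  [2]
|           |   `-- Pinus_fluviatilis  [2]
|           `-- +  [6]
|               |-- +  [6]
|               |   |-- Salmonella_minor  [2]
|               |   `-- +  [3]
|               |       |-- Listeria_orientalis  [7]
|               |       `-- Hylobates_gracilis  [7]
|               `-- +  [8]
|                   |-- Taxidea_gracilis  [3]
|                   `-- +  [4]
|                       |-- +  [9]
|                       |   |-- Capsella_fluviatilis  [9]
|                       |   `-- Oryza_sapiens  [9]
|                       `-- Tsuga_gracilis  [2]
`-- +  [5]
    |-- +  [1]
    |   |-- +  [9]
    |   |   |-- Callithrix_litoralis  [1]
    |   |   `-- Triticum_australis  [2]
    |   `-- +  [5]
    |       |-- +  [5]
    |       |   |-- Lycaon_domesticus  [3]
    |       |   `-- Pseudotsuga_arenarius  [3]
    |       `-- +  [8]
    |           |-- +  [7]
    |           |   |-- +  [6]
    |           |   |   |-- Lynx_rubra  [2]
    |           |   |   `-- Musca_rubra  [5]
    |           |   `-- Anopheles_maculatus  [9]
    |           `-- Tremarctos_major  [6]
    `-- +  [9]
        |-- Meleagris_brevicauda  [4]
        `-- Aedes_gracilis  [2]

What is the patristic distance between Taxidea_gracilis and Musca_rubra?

69

The path runs Taxidea_gracilis → … → MRCA → … → Musca_rubra; the MRCA is the root of the tree.
Branch lengths along that path: 3 + 8 + 6 + 7 + 6 + 2 + 5 + 1 + 5 + 8 + 7 + 6 + 5 = 69.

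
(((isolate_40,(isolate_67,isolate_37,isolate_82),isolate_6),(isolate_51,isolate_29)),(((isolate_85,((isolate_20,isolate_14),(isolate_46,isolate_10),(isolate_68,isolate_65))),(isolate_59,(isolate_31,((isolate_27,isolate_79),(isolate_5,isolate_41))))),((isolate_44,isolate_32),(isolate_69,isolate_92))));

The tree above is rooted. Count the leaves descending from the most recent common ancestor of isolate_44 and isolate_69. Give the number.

The MRCA of isolate_44 and isolate_69 is the node subtending ((isolate_44,isolate_32),(isolate_69,isolate_92)).
That clade contains 4 terminal taxa: isolate_32, isolate_44, isolate_69, isolate_92.

4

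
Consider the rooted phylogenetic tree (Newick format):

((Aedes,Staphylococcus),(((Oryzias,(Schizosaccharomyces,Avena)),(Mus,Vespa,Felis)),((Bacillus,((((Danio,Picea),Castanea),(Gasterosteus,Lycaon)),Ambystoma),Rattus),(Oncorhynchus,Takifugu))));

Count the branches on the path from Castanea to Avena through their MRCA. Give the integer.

10

The MRCA of Castanea and Avena is the node subtending (((Oryzias,(Schizosaccharomyces,Avena)),(Mus,Vespa,Felis)),((Bacillus,((((Danio,Picea),Castanea),(Gasterosteus,Lycaon)),Ambystoma),Rattus),(Oncorhynchus,Takifugu))).
From Castanea up to that node: 6 branches. From Avena up to the same node: 4 branches. Total: 6 + 4 = 10.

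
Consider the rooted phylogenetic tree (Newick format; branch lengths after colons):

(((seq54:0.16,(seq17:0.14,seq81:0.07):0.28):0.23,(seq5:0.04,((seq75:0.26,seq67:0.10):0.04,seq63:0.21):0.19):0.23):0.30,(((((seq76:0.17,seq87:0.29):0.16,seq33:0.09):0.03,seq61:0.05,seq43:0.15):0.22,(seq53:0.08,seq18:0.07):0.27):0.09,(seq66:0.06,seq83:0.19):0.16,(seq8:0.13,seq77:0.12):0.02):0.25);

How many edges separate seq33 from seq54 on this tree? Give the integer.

The MRCA of seq33 and seq54 is the root of the tree.
From seq33 up to that node: 5 branches. From seq54 up to the same node: 3 branches. Total: 5 + 3 = 8.

8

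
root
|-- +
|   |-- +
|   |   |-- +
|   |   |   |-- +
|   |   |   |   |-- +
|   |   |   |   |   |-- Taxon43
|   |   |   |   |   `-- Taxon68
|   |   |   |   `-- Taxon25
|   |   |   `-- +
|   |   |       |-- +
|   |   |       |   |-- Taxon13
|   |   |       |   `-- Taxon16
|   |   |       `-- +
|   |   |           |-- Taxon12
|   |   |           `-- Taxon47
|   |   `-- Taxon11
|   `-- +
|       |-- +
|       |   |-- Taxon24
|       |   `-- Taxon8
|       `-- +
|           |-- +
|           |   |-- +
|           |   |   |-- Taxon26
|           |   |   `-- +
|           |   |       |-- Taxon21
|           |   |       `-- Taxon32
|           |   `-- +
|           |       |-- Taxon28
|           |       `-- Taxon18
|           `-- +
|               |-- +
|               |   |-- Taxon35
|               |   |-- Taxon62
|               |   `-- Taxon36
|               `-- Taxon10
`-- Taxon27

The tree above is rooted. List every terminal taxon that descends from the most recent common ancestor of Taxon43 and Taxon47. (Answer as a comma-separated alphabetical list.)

Taxon12, Taxon13, Taxon16, Taxon25, Taxon43, Taxon47, Taxon68

Tracing Taxon43: it sits inside (Taxon43,Taxon68).
Tracing Taxon47: it sits inside (Taxon12,Taxon47).
The smallest clade enclosing both is (((Taxon43,Taxon68),Taxon25),((Taxon13,Taxon16),(Taxon12,Taxon47))); the answer is its 7 terminal taxa in alphabetical order.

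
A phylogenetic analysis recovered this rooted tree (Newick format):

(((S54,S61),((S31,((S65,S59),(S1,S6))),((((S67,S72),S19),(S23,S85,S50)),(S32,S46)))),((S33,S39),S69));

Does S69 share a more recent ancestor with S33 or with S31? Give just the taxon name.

The MRCA of S69 and S33 subtends ((S33,S39),S69) (3 taxa).
The MRCA of S69 and S31 is the root, subtending the entire tree (18 taxa).
The first is nested inside the second, so S69 shares a more recent common ancestor with S33.

S33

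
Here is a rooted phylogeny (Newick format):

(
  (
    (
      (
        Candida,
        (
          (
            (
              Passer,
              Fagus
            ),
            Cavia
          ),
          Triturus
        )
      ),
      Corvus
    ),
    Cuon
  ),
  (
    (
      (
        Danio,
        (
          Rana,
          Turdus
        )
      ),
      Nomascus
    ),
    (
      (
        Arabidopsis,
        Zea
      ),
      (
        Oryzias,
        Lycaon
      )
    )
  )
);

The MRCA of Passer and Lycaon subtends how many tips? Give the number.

15

The MRCA of Passer and Lycaon is the root, so the clade is the entire tree.
That clade contains 15 terminal taxa: Arabidopsis, Candida, Cavia, Corvus, Cuon, Danio, Fagus, Lycaon, Nomascus, Oryzias, Passer, Rana, Triturus, Turdus, Zea.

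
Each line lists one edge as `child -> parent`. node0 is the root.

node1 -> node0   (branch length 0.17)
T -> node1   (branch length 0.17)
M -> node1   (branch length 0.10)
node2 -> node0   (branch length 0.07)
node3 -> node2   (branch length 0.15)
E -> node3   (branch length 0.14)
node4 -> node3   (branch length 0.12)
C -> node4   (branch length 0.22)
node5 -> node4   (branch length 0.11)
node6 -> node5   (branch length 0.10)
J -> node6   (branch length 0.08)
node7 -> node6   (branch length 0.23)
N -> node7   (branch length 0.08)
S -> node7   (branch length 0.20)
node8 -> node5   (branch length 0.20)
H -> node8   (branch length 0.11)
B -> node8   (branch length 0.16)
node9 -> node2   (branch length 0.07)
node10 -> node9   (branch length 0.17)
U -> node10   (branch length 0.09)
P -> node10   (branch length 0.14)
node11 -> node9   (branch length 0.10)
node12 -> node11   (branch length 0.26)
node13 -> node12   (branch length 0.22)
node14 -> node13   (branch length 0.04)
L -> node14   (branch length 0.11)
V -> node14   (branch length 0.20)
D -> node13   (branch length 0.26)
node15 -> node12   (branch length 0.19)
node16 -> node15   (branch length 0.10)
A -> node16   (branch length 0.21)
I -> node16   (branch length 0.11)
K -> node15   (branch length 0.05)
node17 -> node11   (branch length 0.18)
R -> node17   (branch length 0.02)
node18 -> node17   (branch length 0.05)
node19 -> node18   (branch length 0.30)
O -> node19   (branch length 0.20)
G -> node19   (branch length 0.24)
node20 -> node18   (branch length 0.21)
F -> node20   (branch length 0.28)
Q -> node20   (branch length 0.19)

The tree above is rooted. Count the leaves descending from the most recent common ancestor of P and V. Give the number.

The MRCA of P and V is the node subtending ((U,P),((((L,V),D),((A,I),K)),(R,((O,G),(F,Q))))).
That clade contains 13 terminal taxa: A, D, F, G, I, K, L, O, P, Q, R, U, V.

13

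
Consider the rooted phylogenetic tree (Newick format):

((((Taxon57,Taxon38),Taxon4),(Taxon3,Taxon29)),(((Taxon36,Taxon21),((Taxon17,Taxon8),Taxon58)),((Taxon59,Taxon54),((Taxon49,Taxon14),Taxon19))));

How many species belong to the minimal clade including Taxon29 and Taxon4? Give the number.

The MRCA of Taxon29 and Taxon4 is the node subtending (((Taxon57,Taxon38),Taxon4),(Taxon3,Taxon29)).
That clade contains 5 terminal taxa: Taxon29, Taxon3, Taxon38, Taxon4, Taxon57.

5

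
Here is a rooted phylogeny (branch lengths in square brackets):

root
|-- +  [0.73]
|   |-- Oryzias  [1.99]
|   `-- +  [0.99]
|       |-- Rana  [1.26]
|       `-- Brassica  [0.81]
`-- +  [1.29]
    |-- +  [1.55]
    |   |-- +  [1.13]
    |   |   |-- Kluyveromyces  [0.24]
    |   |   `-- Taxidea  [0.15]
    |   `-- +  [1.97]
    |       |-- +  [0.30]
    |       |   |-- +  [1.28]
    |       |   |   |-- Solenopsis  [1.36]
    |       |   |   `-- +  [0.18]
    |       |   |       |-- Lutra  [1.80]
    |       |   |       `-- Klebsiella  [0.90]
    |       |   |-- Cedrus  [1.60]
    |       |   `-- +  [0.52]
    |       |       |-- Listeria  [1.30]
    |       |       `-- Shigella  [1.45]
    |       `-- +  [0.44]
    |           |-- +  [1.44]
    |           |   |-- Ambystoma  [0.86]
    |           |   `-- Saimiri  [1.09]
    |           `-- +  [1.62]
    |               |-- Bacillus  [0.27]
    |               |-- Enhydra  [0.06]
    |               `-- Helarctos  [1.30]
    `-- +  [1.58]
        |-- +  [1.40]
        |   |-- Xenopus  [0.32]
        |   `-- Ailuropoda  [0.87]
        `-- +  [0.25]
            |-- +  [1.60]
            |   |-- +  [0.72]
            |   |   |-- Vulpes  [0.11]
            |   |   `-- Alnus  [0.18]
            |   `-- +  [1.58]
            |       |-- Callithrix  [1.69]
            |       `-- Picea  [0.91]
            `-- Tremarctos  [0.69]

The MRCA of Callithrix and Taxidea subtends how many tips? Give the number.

The MRCA of Callithrix and Taxidea is the node subtending (((Kluyveromyces,Taxidea),(((Solenopsis,(Lutra,Klebsiella)),Cedrus,(Listeria,Shigella)),((Ambystoma,Saimiri),(Bacillus,Enhydra,Helarctos)))),((Xenopus,Ailuropoda),(((Vulpes,Alnus),(Callithrix,Picea)),Tremarctos))).
That clade contains 20 terminal taxa: Ailuropoda, Alnus, Ambystoma, Bacillus, Callithrix, Cedrus, Enhydra, Helarctos, Klebsiella, Kluyveromyces, Listeria, Lutra, Picea, Saimiri, Shigella, Solenopsis, Taxidea, Tremarctos, Vulpes, Xenopus.

20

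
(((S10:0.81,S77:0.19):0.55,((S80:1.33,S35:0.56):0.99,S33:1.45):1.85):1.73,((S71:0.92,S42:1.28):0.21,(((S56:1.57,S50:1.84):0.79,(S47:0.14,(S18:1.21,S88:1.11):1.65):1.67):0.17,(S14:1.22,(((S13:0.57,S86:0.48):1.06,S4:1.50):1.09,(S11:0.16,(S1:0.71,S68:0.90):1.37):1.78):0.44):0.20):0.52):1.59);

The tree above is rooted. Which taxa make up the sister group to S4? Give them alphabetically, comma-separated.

S13, S86

S4 attaches to the tree at the node subtending ((S13,S86),S4).
The other lineage descending from that same node — the sister group — is (S13,S86); its 2 tips in alphabetical order are the answer.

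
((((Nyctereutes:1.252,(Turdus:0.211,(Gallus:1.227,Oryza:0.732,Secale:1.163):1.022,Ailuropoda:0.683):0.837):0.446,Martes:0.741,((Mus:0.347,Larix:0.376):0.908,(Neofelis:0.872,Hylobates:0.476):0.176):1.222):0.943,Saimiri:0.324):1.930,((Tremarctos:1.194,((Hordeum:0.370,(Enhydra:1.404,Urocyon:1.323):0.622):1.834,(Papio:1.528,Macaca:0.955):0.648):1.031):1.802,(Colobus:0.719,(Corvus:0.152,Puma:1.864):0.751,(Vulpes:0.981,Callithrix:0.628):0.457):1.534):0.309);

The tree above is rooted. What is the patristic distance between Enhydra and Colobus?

8.946

The path runs Enhydra → … → MRCA → … → Colobus; the MRCA is the node subtending ((Tremarctos,((Hordeum,(Enhydra,Urocyon)),(Papio,Macaca))),(Colobus,(Corvus,Puma),(Vulpes,Callithrix))).
Branch lengths along that path: 1.404 + 0.622 + 1.834 + 1.031 + 1.802 + 1.534 + 0.719 = 8.946.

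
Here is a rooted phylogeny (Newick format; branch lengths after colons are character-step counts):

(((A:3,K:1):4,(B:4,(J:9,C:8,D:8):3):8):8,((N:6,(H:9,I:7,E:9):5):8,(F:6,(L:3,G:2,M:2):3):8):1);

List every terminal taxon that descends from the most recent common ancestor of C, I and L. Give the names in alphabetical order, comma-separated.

A, B, C, D, E, F, G, H, I, J, K, L, M, N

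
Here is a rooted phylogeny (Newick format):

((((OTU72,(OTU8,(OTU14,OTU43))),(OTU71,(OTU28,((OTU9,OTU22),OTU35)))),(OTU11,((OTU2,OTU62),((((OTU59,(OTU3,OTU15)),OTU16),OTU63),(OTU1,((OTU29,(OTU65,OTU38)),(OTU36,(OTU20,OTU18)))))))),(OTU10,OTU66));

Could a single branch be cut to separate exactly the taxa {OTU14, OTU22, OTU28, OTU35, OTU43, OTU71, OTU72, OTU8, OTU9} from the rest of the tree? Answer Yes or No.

Yes

The most recent common ancestor of these taxa subtends ((OTU72,(OTU8,(OTU14,OTU43))),(OTU71,(OTU28,((OTU9,OTU22),OTU35)))).
That clade has exactly 9 tips — every listed taxon and nothing else — so the group is monophyletic.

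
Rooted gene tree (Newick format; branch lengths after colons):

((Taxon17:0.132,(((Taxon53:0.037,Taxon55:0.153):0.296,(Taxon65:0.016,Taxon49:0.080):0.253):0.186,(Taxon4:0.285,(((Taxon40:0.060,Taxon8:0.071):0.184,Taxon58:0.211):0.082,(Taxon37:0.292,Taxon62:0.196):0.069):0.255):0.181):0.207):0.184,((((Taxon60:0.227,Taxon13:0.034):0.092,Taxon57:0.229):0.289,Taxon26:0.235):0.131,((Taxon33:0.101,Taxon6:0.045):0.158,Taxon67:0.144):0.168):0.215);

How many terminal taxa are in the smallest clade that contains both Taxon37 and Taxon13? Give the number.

18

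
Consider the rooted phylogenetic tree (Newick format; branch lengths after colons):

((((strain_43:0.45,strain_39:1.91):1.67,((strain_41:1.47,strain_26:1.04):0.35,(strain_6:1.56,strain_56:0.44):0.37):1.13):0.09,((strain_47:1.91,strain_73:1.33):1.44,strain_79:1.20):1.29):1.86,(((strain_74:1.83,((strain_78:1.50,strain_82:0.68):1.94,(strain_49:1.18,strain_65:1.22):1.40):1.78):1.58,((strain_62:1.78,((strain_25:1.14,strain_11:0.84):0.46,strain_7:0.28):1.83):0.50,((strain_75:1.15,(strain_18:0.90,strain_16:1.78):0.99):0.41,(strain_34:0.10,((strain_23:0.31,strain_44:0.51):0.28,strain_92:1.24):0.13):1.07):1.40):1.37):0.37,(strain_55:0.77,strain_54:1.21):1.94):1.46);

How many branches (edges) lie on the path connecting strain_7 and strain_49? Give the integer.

8

The MRCA of strain_7 and strain_49 is the node subtending ((strain_74,((strain_78,strain_82),(strain_49,strain_65))),((strain_62,((strain_25,strain_11),strain_7)),((strain_75,(strain_18,strain_16)),(strain_34,((strain_23,strain_44),strain_92))))).
From strain_7 up to that node: 4 branches. From strain_49 up to the same node: 4 branches. Total: 4 + 4 = 8.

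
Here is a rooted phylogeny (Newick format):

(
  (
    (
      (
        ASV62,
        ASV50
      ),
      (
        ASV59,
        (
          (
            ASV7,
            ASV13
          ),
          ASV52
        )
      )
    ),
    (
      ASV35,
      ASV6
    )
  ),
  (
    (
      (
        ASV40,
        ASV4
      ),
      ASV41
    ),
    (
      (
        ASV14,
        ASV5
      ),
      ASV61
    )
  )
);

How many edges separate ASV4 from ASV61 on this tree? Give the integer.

5

The MRCA of ASV4 and ASV61 is the node subtending (((ASV40,ASV4),ASV41),((ASV14,ASV5),ASV61)).
From ASV4 up to that node: 3 branches. From ASV61 up to the same node: 2 branches. Total: 3 + 2 = 5.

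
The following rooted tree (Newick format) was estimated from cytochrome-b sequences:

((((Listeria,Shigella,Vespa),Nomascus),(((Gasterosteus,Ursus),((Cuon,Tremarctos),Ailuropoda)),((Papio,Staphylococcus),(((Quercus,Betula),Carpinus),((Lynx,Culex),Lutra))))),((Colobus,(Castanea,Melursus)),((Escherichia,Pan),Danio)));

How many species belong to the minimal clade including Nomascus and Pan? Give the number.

23

The MRCA of Nomascus and Pan is the root, so the clade is the entire tree.
That clade contains 23 terminal taxa: Ailuropoda, Betula, Carpinus, Castanea, Colobus, Culex, Cuon, Danio, Escherichia, Gasterosteus, Listeria, Lutra, Lynx, Melursus, Nomascus, Pan, Papio, Quercus, Shigella, Staphylococcus, Tremarctos, Ursus, Vespa.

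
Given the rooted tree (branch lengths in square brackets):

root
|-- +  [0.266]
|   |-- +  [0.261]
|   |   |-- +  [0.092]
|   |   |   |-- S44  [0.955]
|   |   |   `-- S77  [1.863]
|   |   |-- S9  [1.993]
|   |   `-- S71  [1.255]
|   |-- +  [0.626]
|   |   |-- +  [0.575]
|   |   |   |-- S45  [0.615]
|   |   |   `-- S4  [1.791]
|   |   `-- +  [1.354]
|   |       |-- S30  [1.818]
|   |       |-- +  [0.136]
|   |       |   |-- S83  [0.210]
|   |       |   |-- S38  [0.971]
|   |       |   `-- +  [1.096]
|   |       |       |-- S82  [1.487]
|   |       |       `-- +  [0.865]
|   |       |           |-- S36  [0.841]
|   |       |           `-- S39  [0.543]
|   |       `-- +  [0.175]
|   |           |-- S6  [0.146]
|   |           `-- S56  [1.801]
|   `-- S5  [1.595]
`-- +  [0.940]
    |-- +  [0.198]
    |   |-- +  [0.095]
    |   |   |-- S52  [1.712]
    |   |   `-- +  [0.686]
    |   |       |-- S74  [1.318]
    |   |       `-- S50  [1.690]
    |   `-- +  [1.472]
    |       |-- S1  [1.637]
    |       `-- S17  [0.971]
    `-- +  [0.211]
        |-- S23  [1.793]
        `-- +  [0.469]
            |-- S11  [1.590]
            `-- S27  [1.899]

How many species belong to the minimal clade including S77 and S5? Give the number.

15

The MRCA of S77 and S5 is the node subtending (((S44,S77),S9,S71),((S45,S4),(S30,(S83,S38,(S82,(S36,S39))),(S6,S56))),S5).
That clade contains 15 terminal taxa: S30, S36, S38, S39, S4, S44, S45, S5, S56, S6, S71, S77, S82, S83, S9.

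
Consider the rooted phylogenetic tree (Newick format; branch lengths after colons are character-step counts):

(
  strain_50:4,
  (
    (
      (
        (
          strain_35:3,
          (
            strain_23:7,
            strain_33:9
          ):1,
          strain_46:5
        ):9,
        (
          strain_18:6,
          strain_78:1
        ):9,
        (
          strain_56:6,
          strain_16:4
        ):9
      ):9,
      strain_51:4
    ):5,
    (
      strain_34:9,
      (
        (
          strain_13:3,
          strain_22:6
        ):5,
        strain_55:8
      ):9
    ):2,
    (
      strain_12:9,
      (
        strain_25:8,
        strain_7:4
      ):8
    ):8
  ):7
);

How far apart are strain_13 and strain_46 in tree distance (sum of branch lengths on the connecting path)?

47

The path runs strain_13 → … → MRCA → … → strain_46; the MRCA is the node subtending ((((strain_35,(strain_23,strain_33),strain_46),(strain_18,strain_78),(strain_56,strain_16)),strain_51),(strain_34,((strain_13,strain_22),strain_55)),(strain_12,(strain_25,strain_7))).
Branch lengths along that path: 3 + 5 + 9 + 2 + 5 + 9 + 9 + 5 = 47.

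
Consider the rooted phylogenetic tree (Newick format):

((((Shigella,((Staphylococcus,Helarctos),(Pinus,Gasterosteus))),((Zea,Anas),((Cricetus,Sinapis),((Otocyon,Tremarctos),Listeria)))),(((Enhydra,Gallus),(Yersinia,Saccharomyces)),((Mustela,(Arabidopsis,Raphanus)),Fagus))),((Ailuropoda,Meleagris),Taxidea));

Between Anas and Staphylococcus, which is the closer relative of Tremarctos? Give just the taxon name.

Anas

The MRCA of Tremarctos and Anas subtends ((Zea,Anas),((Cricetus,Sinapis),((Otocyon,Tremarctos),Listeria))) (7 taxa).
The MRCA of Tremarctos and Staphylococcus subtends ((Shigella,((Staphylococcus,Helarctos),(Pinus,Gasterosteus))),((Zea,Anas),((Cricetus,Sinapis),((Otocyon,Tremarctos),Listeria)))) (12 taxa).
The first is nested inside the second, so Tremarctos shares a more recent common ancestor with Anas.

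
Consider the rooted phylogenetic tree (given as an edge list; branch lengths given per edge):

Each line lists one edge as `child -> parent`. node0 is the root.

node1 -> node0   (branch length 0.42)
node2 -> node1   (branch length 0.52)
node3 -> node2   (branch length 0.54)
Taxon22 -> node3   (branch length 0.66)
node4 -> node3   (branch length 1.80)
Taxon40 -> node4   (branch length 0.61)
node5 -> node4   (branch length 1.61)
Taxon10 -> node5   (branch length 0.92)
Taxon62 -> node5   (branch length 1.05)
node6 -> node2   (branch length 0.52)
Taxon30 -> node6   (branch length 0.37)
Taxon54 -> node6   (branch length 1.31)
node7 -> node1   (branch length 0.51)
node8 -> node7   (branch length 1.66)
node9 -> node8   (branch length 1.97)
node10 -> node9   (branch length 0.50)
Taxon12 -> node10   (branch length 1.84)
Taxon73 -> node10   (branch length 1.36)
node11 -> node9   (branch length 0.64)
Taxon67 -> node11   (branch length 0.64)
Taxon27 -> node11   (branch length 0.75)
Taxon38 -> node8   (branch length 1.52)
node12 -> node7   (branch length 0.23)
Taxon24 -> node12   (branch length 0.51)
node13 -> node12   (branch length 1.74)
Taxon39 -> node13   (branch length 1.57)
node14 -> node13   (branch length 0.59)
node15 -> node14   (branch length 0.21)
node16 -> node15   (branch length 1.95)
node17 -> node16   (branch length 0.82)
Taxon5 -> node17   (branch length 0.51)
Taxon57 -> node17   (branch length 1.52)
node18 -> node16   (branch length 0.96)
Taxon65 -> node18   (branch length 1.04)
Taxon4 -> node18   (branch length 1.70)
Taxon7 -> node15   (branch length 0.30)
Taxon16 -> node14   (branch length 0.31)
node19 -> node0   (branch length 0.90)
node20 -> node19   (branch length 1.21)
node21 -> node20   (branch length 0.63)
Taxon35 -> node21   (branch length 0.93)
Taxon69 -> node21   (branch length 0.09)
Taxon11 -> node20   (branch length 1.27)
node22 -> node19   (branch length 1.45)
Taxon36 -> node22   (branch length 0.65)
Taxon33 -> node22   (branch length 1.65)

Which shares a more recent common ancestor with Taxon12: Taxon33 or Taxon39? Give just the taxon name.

Taxon39

The MRCA of Taxon12 and Taxon39 subtends ((((Taxon12,Taxon73),(Taxon67,Taxon27)),Taxon38),(Taxon24,(Taxon39,((((Taxon5,Taxon57),(Taxon65,Taxon4)),Taxon7),Taxon16)))) (13 taxa).
The MRCA of Taxon12 and Taxon33 is the root, subtending the entire tree (24 taxa).
The first is nested inside the second, so Taxon12 shares a more recent common ancestor with Taxon39.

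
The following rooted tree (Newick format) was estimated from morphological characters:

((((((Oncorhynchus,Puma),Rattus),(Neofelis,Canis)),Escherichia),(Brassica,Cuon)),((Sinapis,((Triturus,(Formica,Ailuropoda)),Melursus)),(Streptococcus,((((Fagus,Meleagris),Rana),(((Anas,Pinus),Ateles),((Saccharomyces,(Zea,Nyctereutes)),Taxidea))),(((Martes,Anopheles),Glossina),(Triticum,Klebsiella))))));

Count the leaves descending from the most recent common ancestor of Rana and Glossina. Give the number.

15

The MRCA of Rana and Glossina is the node subtending ((((Fagus,Meleagris),Rana),(((Anas,Pinus),Ateles),((Saccharomyces,(Zea,Nyctereutes)),Taxidea))),(((Martes,Anopheles),Glossina),(Triticum,Klebsiella))).
That clade contains 15 terminal taxa: Anas, Anopheles, Ateles, Fagus, Glossina, Klebsiella, Martes, Meleagris, Nyctereutes, Pinus, Rana, Saccharomyces, Taxidea, Triticum, Zea.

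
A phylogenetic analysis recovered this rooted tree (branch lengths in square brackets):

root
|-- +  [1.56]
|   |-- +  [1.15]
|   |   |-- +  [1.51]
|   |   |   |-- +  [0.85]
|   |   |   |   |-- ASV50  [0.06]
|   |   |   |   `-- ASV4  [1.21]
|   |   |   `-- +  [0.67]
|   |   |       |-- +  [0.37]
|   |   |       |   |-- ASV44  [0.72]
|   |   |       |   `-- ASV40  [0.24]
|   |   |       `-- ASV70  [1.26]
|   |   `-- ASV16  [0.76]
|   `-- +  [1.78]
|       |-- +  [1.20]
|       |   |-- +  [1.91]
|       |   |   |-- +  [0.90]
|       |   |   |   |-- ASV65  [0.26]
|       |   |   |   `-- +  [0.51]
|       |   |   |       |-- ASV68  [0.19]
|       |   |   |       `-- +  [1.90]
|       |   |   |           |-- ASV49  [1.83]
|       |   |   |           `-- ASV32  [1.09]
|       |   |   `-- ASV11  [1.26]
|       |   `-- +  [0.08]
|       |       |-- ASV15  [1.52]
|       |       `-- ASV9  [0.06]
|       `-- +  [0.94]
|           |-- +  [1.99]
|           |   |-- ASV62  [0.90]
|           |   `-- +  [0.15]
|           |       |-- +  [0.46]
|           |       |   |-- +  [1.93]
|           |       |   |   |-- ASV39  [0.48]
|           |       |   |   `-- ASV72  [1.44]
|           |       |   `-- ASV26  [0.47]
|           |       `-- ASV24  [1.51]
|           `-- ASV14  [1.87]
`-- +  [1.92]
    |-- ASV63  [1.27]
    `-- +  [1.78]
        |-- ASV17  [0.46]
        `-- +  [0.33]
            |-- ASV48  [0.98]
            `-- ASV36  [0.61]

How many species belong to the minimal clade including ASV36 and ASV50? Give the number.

The MRCA of ASV36 and ASV50 is the root, so the clade is the entire tree.
That clade contains 23 terminal taxa: ASV11, ASV14, ASV15, ASV16, ASV17, ASV24, ASV26, ASV32, ASV36, ASV39, ASV4, ASV40, ASV44, ASV48, ASV49, ASV50, ASV62, ASV63, ASV65, ASV68, ASV70, ASV72, ASV9.

23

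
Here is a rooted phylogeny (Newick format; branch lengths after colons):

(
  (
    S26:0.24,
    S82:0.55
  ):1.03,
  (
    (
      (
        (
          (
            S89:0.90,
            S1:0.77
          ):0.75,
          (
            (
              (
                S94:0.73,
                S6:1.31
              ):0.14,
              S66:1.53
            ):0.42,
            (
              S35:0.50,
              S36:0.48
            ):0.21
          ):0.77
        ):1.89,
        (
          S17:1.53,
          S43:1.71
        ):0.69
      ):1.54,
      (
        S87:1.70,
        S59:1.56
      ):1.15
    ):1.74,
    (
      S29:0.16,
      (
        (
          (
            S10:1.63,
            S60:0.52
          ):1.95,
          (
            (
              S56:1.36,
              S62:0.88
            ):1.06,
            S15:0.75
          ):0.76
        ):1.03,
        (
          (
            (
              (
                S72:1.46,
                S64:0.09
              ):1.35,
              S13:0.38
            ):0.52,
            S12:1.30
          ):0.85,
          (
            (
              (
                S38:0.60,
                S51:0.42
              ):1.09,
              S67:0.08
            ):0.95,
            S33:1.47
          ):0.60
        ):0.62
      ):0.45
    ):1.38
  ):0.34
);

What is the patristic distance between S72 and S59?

11.08

The path runs S72 → … → MRCA → … → S59; the MRCA is the node subtending (((((S89,S1),(((S94,S6),S66),(S35,S36))),(S17,S43)),(S87,S59)),(S29,(((S10,S60),((S56,S62),S15)),((((S72,S64),S13),S12),(((S38,S51),S67),S33))))).
Branch lengths along that path: 1.46 + 1.35 + 0.52 + 0.85 + 0.62 + 0.45 + 1.38 + 1.74 + 1.15 + 1.56 = 11.08.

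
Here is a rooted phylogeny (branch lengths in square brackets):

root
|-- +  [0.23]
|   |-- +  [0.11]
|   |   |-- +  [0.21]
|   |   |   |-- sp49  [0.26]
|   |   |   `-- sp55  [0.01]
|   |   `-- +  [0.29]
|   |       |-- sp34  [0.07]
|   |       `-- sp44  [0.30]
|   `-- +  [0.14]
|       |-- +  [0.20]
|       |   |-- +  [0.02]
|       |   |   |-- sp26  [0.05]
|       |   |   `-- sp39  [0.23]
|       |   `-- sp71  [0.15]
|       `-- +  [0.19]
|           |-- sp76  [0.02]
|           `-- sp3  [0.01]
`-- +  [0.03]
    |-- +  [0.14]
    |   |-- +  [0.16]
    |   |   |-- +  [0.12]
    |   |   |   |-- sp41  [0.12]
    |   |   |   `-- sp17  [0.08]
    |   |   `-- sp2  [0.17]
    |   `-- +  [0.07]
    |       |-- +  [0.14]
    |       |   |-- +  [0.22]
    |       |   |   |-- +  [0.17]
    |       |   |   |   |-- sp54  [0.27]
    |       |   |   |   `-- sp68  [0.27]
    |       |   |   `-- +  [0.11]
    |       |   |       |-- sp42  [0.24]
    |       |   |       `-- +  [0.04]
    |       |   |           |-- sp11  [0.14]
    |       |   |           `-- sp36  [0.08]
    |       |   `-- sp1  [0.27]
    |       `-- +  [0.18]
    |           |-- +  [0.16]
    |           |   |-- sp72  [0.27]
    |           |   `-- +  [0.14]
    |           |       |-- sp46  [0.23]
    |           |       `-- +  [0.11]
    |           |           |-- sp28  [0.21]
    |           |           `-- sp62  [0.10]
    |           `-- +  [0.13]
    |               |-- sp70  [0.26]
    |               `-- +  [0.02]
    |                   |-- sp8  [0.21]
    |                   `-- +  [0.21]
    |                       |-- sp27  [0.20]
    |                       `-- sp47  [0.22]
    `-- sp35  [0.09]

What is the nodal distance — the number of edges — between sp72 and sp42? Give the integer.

7

The MRCA of sp72 and sp42 is the node subtending ((((sp54,sp68),(sp42,(sp11,sp36))),sp1),((sp72,(sp46,(sp28,sp62))),(sp70,(sp8,(sp27,sp47))))).
From sp72 up to that node: 3 branches. From sp42 up to the same node: 4 branches. Total: 3 + 4 = 7.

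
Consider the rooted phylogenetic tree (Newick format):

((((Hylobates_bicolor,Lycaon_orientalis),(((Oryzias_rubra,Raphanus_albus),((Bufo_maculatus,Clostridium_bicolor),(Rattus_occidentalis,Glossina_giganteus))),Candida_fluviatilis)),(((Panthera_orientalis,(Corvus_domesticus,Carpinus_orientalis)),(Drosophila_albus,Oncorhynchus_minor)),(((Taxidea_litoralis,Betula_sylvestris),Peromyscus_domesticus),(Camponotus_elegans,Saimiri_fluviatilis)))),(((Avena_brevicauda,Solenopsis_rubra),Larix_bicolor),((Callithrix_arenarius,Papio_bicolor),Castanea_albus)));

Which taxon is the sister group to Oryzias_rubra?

Raphanus_albus

Oryzias_rubra attaches to the tree at the node subtending (Oryzias_rubra,Raphanus_albus).
The other lineage descending from that same node — the sister group — is the single tip Raphanus_albus.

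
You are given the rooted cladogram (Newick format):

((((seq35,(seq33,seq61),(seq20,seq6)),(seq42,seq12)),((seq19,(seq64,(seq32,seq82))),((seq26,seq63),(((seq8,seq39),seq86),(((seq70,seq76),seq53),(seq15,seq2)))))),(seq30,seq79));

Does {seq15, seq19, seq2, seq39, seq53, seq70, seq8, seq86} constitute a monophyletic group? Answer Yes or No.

The MRCA of the listed taxa subtends ((seq19,(seq64,(seq32,seq82))),((seq26,seq63),(((seq8,seq39),seq86),(((seq70,seq76),seq53),(seq15,seq2))))).
That clade also contains seq26, seq32, seq63, seq64, seq76, seq82, which are not in the proposed group, so the group is not monophyletic.

No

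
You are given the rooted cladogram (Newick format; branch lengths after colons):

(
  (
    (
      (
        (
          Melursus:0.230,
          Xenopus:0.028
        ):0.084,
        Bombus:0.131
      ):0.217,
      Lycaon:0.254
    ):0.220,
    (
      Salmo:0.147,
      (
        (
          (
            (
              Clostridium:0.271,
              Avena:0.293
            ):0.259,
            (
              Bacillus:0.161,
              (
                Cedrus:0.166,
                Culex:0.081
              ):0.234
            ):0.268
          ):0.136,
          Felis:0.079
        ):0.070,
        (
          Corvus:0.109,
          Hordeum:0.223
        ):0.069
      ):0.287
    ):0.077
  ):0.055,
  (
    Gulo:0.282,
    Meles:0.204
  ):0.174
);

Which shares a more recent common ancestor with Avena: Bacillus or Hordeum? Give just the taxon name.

The MRCA of Avena and Bacillus subtends ((Clostridium,Avena),(Bacillus,(Cedrus,Culex))) (5 taxa).
The MRCA of Avena and Hordeum subtends ((((Clostridium,Avena),(Bacillus,(Cedrus,Culex))),Felis),(Corvus,Hordeum)) (8 taxa).
The first is nested inside the second, so Avena shares a more recent common ancestor with Bacillus.

Bacillus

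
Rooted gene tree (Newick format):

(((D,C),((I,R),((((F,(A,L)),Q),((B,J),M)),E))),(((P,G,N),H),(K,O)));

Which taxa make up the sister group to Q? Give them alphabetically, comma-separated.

A, F, L

Q attaches to the tree at the node subtending ((F,(A,L)),Q).
The other lineage descending from that same node — the sister group — is (F,(A,L)); its 3 tips in alphabetical order are the answer.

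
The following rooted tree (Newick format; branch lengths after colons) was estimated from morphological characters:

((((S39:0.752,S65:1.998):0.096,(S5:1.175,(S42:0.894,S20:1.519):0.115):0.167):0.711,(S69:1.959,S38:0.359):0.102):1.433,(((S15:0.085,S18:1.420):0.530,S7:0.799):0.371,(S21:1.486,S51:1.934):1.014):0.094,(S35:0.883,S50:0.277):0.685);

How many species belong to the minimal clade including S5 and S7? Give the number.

14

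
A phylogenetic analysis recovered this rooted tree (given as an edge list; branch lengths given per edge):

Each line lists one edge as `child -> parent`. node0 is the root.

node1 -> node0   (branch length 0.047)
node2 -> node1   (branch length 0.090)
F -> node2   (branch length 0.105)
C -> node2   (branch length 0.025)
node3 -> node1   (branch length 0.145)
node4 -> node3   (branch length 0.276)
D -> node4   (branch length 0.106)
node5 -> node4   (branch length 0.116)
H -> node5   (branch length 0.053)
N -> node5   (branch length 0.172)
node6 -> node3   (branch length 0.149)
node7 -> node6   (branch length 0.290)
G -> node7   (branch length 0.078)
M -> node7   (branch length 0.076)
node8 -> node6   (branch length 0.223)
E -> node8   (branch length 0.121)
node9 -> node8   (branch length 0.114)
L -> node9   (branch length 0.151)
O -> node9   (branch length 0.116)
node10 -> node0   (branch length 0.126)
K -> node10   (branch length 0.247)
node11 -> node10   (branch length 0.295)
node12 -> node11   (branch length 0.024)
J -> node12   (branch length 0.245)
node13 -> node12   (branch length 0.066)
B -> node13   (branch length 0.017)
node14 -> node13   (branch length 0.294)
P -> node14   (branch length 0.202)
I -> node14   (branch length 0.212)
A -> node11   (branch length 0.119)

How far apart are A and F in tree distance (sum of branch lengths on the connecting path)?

0.782

The path runs A → … → MRCA → … → F; the MRCA is the root of the tree.
Branch lengths along that path: 0.119 + 0.295 + 0.126 + 0.047 + 0.090 + 0.105 = 0.782.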